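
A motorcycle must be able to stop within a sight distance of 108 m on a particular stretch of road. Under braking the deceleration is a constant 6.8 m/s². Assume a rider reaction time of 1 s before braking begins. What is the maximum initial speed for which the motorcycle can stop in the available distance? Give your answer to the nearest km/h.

Stopping distance: v·t_r + v²/(2a) = 108 with t_r = 1 s and a = 6.800 m/s².
So v² + 13.600 v − 1468.80 = 0.
Positive root: v = −a·t_r + √((a·t_r)² + 2a·d) = −6.800 + √(46.240 + 1468.80) = 32.1235 m/s.
32.1235 m/s × 3.6 = 115.645 km/h.

Maximum speed ≈ 116 km/h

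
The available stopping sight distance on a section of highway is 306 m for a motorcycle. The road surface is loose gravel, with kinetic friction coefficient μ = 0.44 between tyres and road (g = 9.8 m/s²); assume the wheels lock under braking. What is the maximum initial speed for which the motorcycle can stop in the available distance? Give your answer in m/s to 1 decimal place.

Maximum speed ≈ 51.4 m/s

a = μg = 0.44 × 9.8 = 4.312 m/s².
v²/(2a) = d ⇒ v = √(2 × 4.312 × 306) = √2638.94 = 51.3706 m/s.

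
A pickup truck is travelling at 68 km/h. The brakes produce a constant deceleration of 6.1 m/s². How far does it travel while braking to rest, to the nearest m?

Braking distance ≈ 29 m

68 km/h ÷ 3.6 = 18.8889 m/s.
Braking distance = v²/(2a) = 18.8889² / (2 × 6.100) = 356.791 / 12.200 = 29.245 m.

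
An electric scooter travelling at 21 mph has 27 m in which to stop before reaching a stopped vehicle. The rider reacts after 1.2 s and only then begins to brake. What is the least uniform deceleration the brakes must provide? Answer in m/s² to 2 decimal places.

21 mph × 0.44704 = 9.3878 m/s.
Distance covered during reaction = 9.3878 × 1.2 = 11.265 m.
Distance available for braking: 27 − 11.265 = 15.735 m.
v² = 2a·d ⇒ a = v²/(2d) = 9.3878² / (2 × 15.735) = 88.131 / 31.470 = 2.8005 m/s².

Required deceleration ≈ 2.80 m/s²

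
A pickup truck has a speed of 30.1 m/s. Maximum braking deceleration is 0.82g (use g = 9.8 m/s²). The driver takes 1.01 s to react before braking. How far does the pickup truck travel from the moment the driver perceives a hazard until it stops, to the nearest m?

a = 0.82 × 9.8 = 8.036 m/s².
Reaction distance = v·t_r = 30.1000 × 1.01 = 30.401 m.
Braking distance = v²/(2a) = 30.1000² / (2 × 8.036) = 906.010 / 16.072 = 56.372 m.
Total = 30.401 + 56.372 = 86.773 m.

Total stopping distance ≈ 87 m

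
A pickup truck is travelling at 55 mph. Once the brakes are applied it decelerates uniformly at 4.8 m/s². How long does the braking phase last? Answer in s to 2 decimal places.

Braking time ≈ 5.12 s

55 mph × 0.44704 = 24.5872 m/s.
Braking time = v/a = 24.5872 / 4.800 = 5.122 s.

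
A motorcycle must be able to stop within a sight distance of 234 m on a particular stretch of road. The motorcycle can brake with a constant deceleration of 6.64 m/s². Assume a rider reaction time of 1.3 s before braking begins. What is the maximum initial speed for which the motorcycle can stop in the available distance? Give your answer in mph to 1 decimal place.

Stopping distance: v·t_r + v²/(2a) = 234 with t_r = 1.3 s and a = 6.640 m/s².
So v² + 17.264 v − 3107.52 = 0.
Positive root: v = −a·t_r + √((a·t_r)² + 2a·d) = −8.632 + √(74.511 + 3107.52) = 47.7775 m/s.
47.7775 m/s ÷ 0.44704 = 106.875 mph.

Maximum speed ≈ 106.9 mph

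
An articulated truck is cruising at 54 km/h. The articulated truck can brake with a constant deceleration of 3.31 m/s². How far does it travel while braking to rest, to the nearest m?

54 km/h ÷ 3.6 = 15.0000 m/s.
Braking distance = v²/(2a) = 15.0000² / (2 × 3.310) = 225.000 / 6.620 = 33.988 m.

Braking distance ≈ 34 m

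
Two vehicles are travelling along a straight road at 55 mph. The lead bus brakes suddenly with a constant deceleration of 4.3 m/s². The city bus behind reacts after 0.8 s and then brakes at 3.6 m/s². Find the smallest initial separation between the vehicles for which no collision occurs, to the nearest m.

55 mph × 0.44704 = 24.5872 m/s.
Leader travels v²/(2a_L) = 604.530 / 8.600 = 70.294 m before stopping.
Follower covers v·t_r = 24.5872 × 0.8 = 19.670 m while reacting, then v²/(2a_F) = 604.530 / 7.200 = 83.962 m while braking, for a total of 19.670 + 83.962 = 103.632 m.
Since a_F ≤ a_L and the follower starts braking later, the follower is never slower than the leader, so the closest approach is when both have stopped.
Minimum gap = 103.632 − 70.294 = 33.338 m.

Minimum gap ≈ 33 m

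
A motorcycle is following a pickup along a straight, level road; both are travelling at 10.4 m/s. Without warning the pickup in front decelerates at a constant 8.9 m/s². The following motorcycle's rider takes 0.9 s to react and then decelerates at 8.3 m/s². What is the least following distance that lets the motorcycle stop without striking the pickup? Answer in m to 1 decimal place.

Leader travels v²/(2a_L) = 108.160 / 17.800 = 6.076 m before stopping.
Follower covers v·t_r = 10.4000 × 0.9 = 9.360 m while reacting, then v²/(2a_F) = 108.160 / 16.600 = 6.516 m while braking, for a total of 9.360 + 6.516 = 15.876 m.
Since a_F ≤ a_L and the follower starts braking later, the follower is never slower than the leader, so the closest approach is when both have stopped.
Minimum gap = 15.876 − 6.076 = 9.800 m.

Minimum gap ≈ 9.8 m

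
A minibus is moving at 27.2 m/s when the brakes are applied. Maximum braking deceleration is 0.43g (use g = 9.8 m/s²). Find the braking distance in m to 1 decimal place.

a = 0.43 × 9.8 = 4.214 m/s².
Braking distance = v²/(2a) = 27.2000² / (2 × 4.214) = 739.840 / 8.428 = 87.784 m.

Braking distance ≈ 87.8 m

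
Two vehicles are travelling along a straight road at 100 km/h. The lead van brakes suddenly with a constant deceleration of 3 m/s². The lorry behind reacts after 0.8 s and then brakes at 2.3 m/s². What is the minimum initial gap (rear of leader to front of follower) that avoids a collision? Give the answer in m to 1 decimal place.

Minimum gap ≈ 61.4 m

100 km/h ÷ 3.6 = 27.7778 m/s.
Leader travels v²/(2a_L) = 771.606 / 6.000 = 128.601 m before stopping.
Follower covers v·t_r = 27.7778 × 0.8 = 22.222 m while reacting, then v²/(2a_F) = 771.606 / 4.600 = 167.740 m while braking, for a total of 22.222 + 167.740 = 189.962 m.
Since a_F ≤ a_L and the follower starts braking later, the follower is never slower than the leader, so the closest approach is when both have stopped.
Minimum gap = 189.962 − 128.601 = 61.361 m.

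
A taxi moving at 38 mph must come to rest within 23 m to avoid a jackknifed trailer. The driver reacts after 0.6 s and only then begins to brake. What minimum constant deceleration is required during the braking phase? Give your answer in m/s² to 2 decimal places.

38 mph × 0.44704 = 16.9875 m/s.
Distance covered during reaction = 16.9875 × 0.6 = 10.193 m.
Distance available for braking: 23 − 10.193 = 12.807 m.
v² = 2a·d ⇒ a = v²/(2d) = 16.9875² / (2 × 12.807) = 288.575 / 25.614 = 11.2663 m/s².

Required deceleration ≈ 11.27 m/s²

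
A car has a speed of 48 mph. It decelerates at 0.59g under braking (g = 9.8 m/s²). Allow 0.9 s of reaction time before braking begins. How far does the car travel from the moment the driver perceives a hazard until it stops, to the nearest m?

48 mph × 0.44704 = 21.4579 m/s.
a = 0.59 × 9.8 = 5.782 m/s².
Reaction distance = v·t_r = 21.4579 × 0.9 = 19.312 m.
Braking distance = v²/(2a) = 21.4579² / (2 × 5.782) = 460.441 / 11.564 = 39.817 m.
Total = 19.312 + 39.817 = 59.129 m.

Total stopping distance ≈ 59 m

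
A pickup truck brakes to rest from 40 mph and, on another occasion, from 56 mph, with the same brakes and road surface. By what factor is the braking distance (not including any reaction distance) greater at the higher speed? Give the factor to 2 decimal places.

Braking distance d = v²/(2a), so with a fixed, d ∝ v².
Factor = (56/40)² = 1.4000² = 1.9600.

Factor ≈ 1.96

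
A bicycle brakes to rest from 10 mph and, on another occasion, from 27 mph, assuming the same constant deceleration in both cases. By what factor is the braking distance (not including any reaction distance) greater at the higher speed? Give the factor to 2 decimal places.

Factor ≈ 7.29

Braking distance d = v²/(2a), so with a fixed, d ∝ v².
Factor = (27/10)² = 2.7000² = 7.2900.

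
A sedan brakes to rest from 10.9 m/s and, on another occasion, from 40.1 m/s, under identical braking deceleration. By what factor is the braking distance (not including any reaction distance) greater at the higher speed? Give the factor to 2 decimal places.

Factor ≈ 13.53

Braking distance d = v²/(2a), so with a fixed, d ∝ v².
Factor = (40.1/10.9)² = 3.6789² = 13.5343.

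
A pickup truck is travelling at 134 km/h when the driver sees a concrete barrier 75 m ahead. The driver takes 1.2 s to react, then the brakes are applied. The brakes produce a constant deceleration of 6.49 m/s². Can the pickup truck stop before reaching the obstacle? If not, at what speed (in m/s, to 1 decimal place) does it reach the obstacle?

No — it strikes the obstacle at 31.5 m/s

134 km/h ÷ 3.6 = 37.2222 m/s.
Reaction distance = 37.2222 × 1.2 = 44.667 m.
Braking distance needed to stop: v²/(2a) = 1385.492 / 12.980 = 106.741 m, so total needed = 44.667 + 106.741 = 151.408 m > 75 m — it cannot stop.
Distance remaining when braking begins: 75 − 44.667 = 30.333 m.
v² = v₀² − 2a·d = 1385.492 − 2 × 6.490 × 30.333 = 991.770 m²/s².
v = √991.770 = 31.492 m/s.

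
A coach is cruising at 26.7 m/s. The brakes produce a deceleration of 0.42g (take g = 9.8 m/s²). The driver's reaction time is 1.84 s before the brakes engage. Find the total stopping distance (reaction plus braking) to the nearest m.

Total stopping distance ≈ 136 m

a = 0.42 × 9.8 = 4.116 m/s².
Reaction distance = v·t_r = 26.7000 × 1.84 = 49.128 m.
Braking distance = v²/(2a) = 26.7000² / (2 × 4.116) = 712.890 / 8.232 = 86.600 m.
Total = 49.128 + 86.600 = 135.728 m.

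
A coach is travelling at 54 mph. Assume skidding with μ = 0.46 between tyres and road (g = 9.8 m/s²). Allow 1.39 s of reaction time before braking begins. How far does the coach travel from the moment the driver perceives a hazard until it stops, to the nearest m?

54 mph × 0.44704 = 24.1402 m/s.
a = μg = 0.46 × 9.8 = 4.508 m/s².
Reaction distance = v·t_r = 24.1402 × 1.39 = 33.555 m.
Braking distance = v²/(2a) = 24.1402² / (2 × 4.508) = 582.749 / 9.016 = 64.635 m.
Total = 33.555 + 64.635 = 98.190 m.

Total stopping distance ≈ 98 m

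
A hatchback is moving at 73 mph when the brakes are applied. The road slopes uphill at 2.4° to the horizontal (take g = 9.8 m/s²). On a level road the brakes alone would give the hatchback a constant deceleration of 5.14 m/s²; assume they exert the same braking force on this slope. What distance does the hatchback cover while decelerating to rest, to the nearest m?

Braking distance ≈ 96 m

73 mph × 0.44704 = 32.6339 m/s.
Gravity along the uphill slope adds to the braking deceleration: a_eff = 5.140 + 9.8·sin 2.4° = 5.140 + 0.410 = 5.550 m/s².
Braking distance = v²/(2a) = 32.6339² / (2 × 5.550) = 1064.971 / 11.100 = 95.943 m.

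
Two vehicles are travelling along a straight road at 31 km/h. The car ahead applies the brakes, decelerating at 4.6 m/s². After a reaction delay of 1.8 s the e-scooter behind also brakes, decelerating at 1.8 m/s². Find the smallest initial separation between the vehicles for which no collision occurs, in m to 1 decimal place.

31 km/h ÷ 3.6 = 8.6111 m/s.
Leader travels v²/(2a_L) = 74.151 / 9.200 = 8.060 m before stopping.
Follower covers v·t_r = 8.6111 × 1.8 = 15.500 m while reacting, then v²/(2a_F) = 74.151 / 3.600 = 20.598 m while braking, for a total of 15.500 + 20.598 = 36.098 m.
Since a_F ≤ a_L and the follower starts braking later, the follower is never slower than the leader, so the closest approach is when both have stopped.
Minimum gap = 36.098 − 8.060 = 28.038 m.

Minimum gap ≈ 28.0 m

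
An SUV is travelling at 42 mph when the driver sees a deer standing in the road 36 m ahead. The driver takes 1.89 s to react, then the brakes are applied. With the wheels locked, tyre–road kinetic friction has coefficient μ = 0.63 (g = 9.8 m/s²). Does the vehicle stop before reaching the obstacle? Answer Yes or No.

No

42 mph × 0.44704 = 18.7757 m/s.
a = μg = 0.63 × 9.8 = 6.174 m/s².
Reaction distance = 18.7757 × 1.89 = 35.486 m.
Braking distance = v²/(2a) = 352.527 / 12.348 = 28.549 m.
Total stopping distance = 35.486 + 28.549 = 64.035 m, vs 36 m available — it cannot stop in time and overshoots by 64.035 − 36 = 28.035 m.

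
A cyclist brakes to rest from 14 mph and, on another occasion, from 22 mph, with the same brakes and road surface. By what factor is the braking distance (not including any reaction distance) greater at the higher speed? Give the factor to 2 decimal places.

Braking distance d = v²/(2a), so with a fixed, d ∝ v².
Factor = (22/14)² = 1.5714² = 2.4693.

Factor ≈ 2.47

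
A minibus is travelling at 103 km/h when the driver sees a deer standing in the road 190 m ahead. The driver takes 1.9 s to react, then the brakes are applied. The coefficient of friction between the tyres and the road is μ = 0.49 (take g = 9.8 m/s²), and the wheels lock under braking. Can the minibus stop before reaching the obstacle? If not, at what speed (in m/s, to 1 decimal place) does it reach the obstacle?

Yes — it stops about 50.4 m short of the obstacle, so it never reaches it

103 km/h ÷ 3.6 = 28.6111 m/s.
a = μg = 0.49 × 9.8 = 4.802 m/s².
Reaction distance = 28.6111 × 1.9 = 54.361 m.
Braking distance = v²/(2a) = 818.595 / 9.604 = 85.235 m.
Total stopping distance = 54.361 + 85.235 = 139.596 m, vs 190 m available — it stops with 190 − 139.596 = 50.404 m to spare.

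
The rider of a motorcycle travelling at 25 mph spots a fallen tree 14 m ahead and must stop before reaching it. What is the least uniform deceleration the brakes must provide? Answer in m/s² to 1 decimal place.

Required deceleration ≈ 4.5 m/s²

25 mph × 0.44704 = 11.1760 m/s.
v² = 2a·d ⇒ a = v²/(2d) = 11.1760² / (2 × 14.000) = 124.903 / 28.000 = 4.4608 m/s².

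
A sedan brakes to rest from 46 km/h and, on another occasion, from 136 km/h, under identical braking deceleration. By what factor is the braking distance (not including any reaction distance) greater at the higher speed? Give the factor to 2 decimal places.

Braking distance d = v²/(2a), so with a fixed, d ∝ v².
Factor = (136/46)² = 2.9565² = 8.7409.

Factor ≈ 8.74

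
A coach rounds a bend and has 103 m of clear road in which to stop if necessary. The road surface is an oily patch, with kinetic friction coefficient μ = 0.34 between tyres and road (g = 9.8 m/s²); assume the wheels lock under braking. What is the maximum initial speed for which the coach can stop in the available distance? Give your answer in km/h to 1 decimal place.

Maximum speed ≈ 94.3 km/h

a = μg = 0.34 × 9.8 = 3.332 m/s².
v²/(2a) = d ⇒ v = √(2 × 3.332 × 103) = √686.39 = 26.1990 m/s.
26.1990 m/s × 3.6 = 94.316 km/h.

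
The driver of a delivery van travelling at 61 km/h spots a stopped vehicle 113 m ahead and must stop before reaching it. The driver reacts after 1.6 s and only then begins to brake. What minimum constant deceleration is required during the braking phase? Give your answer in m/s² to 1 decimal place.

Required deceleration ≈ 1.7 m/s²

61 km/h ÷ 3.6 = 16.9444 m/s.
Distance covered during reaction = 16.9444 × 1.6 = 27.111 m.
Distance available for braking: 113 − 27.111 = 85.889 m.
v² = 2a·d ⇒ a = v²/(2d) = 16.9444² / (2 × 85.889) = 287.113 / 171.778 = 1.6714 m/s².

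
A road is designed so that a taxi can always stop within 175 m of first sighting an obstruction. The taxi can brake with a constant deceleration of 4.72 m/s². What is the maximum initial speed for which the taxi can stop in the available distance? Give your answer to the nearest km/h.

v²/(2a) = d ⇒ v = √(2 × 4.720 × 175) = √1652.00 = 40.6448 m/s.
40.6448 m/s × 3.6 = 146.321 km/h.

Maximum speed ≈ 146 km/h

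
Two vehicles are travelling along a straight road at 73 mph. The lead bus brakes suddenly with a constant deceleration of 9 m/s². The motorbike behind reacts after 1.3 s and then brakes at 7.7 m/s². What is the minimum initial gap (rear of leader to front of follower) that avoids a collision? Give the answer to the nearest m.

73 mph × 0.44704 = 32.6339 m/s.
Leader travels v²/(2a_L) = 1064.971 / 18.000 = 59.165 m before stopping.
Follower covers v·t_r = 32.6339 × 1.3 = 42.424 m while reacting, then v²/(2a_F) = 1064.971 / 15.400 = 69.154 m while braking, for a total of 42.424 + 69.154 = 111.578 m.
Since a_F ≤ a_L and the follower starts braking later, the follower is never slower than the leader, so the closest approach is when both have stopped.
Minimum gap = 111.578 − 59.165 = 52.413 m.

Minimum gap ≈ 52 m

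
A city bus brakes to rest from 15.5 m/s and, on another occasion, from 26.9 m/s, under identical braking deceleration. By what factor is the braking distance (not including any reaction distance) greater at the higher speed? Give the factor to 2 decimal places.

Factor ≈ 3.01

Braking distance d = v²/(2a), so with a fixed, d ∝ v².
Factor = (26.9/15.5)² = 1.7355² = 3.0120.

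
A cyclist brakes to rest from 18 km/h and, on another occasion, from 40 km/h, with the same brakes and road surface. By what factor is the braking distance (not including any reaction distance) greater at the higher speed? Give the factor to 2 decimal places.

Factor ≈ 4.94

Braking distance d = v²/(2a), so with a fixed, d ∝ v².
Factor = (40/18)² = 2.2222² = 4.9382.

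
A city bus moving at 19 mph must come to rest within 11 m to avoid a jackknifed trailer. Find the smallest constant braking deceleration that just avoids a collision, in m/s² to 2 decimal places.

Required deceleration ≈ 3.28 m/s²

19 mph × 0.44704 = 8.4938 m/s.
v² = 2a·d ⇒ a = v²/(2d) = 8.4938² / (2 × 11.000) = 72.145 / 22.000 = 3.2793 m/s².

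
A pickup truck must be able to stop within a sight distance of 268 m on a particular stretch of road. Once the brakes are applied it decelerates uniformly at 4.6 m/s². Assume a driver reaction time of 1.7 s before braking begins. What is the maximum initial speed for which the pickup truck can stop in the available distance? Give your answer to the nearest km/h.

Stopping distance: v·t_r + v²/(2a) = 268 with t_r = 1.7 s and a = 4.600 m/s².
So v² + 15.640 v − 2465.60 = 0.
Positive root: v = −a·t_r + √((a·t_r)² + 2a·d) = −7.820 + √(61.152 + 2465.60) = 42.4468 m/s.
42.4468 m/s × 3.6 = 152.808 km/h.

Maximum speed ≈ 153 km/h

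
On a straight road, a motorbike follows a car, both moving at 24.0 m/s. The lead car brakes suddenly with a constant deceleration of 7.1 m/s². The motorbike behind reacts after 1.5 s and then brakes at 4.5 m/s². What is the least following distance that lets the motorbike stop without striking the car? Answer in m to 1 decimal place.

Leader travels v²/(2a_L) = 576.000 / 14.200 = 40.563 m before stopping.
Follower covers v·t_r = 24.0000 × 1.5 = 36.000 m while reacting, then v²/(2a_F) = 576.000 / 9.000 = 64.000 m while braking, for a total of 36.000 + 64.000 = 100.000 m.
Since a_F ≤ a_L and the follower starts braking later, the follower is never slower than the leader, so the closest approach is when both have stopped.
Minimum gap = 100.000 − 40.563 = 59.437 m.

Minimum gap ≈ 59.4 m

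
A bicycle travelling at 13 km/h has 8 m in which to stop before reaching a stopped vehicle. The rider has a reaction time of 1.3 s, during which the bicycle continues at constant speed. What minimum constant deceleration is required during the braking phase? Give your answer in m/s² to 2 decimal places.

Required deceleration ≈ 1.97 m/s²

13 km/h ÷ 3.6 = 3.6111 m/s.
Distance covered during reaction = 3.6111 × 1.3 = 4.694 m.
Distance available for braking: 8 − 4.694 = 3.306 m.
v² = 2a·d ⇒ a = v²/(2d) = 3.6111² / (2 × 3.306) = 13.040 / 6.612 = 1.9722 m/s².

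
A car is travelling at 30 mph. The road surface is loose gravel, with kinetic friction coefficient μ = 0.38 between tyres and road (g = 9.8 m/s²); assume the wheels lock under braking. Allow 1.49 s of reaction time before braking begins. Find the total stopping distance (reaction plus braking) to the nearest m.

Total stopping distance ≈ 44 m

30 mph × 0.44704 = 13.4112 m/s.
a = μg = 0.38 × 9.8 = 3.724 m/s².
Reaction distance = v·t_r = 13.4112 × 1.49 = 19.983 m.
Braking distance = v²/(2a) = 13.4112² / (2 × 3.724) = 179.860 / 7.448 = 24.149 m.
Total = 19.983 + 24.149 = 44.132 m.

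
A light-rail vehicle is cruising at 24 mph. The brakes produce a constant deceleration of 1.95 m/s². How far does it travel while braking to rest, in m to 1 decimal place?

24 mph × 0.44704 = 10.7290 m/s.
Braking distance = v²/(2a) = 10.7290² / (2 × 1.950) = 115.111 / 3.900 = 29.516 m.

Braking distance ≈ 29.5 m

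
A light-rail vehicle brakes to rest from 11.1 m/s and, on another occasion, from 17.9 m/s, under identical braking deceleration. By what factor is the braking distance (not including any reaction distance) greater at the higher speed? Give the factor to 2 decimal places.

Braking distance d = v²/(2a), so with a fixed, d ∝ v².
Factor = (17.9/11.1)² = 1.6126² = 2.6005.

Factor ≈ 2.60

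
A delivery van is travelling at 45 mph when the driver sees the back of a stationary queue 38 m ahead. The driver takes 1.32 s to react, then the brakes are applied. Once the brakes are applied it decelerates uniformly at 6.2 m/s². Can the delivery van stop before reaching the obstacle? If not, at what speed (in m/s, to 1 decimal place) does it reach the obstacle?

No — it strikes the obstacle at 16.2 m/s

45 mph × 0.44704 = 20.1168 m/s.
Reaction distance = 20.1168 × 1.32 = 26.554 m.
Braking distance needed to stop: v²/(2a) = 404.686 / 12.400 = 32.636 m, so total needed = 26.554 + 32.636 = 59.190 m > 38 m — it cannot stop.
Distance remaining when braking begins: 38 − 26.554 = 11.446 m.
v² = v₀² − 2a·d = 404.686 − 2 × 6.200 × 11.446 = 262.756 m²/s².
v = √262.756 = 16.210 m/s.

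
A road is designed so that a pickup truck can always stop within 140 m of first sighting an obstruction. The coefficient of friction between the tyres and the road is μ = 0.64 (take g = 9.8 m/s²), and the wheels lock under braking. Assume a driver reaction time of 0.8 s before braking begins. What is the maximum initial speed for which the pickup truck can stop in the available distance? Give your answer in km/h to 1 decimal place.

a = μg = 0.64 × 9.8 = 6.272 m/s².
Stopping distance: v·t_r + v²/(2a) = 140 with t_r = 0.8 s and a = 6.272 m/s².
So v² + 10.035 v − 1756.16 = 0.
Positive root: v = −a·t_r + √((a·t_r)² + 2a·d) = −5.018 + √(25.180 + 1756.16) = 37.1879 m/s.
37.1879 m/s × 3.6 = 133.876 km/h.

Maximum speed ≈ 133.9 km/h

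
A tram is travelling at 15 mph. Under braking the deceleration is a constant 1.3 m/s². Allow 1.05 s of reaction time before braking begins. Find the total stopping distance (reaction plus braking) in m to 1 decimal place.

Total stopping distance ≈ 24.3 m

15 mph × 0.44704 = 6.7056 m/s.
Reaction distance = v·t_r = 6.7056 × 1.05 = 7.041 m.
Braking distance = v²/(2a) = 6.7056² / (2 × 1.300) = 44.965 / 2.600 = 17.294 m.
Total = 7.041 + 17.294 = 24.335 m.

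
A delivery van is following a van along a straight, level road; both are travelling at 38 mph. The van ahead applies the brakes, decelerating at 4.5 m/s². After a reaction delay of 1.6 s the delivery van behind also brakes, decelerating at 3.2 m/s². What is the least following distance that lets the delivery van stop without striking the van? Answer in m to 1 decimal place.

38 mph × 0.44704 = 16.9875 m/s.
Leader travels v²/(2a_L) = 288.575 / 9.000 = 32.064 m before stopping.
Follower covers v·t_r = 16.9875 × 1.6 = 27.180 m while reacting, then v²/(2a_F) = 288.575 / 6.400 = 45.090 m while braking, for a total of 27.180 + 45.090 = 72.270 m.
Since a_F ≤ a_L and the follower starts braking later, the follower is never slower than the leader, so the closest approach is when both have stopped.
Minimum gap = 72.270 − 32.064 = 40.206 m.

Minimum gap ≈ 40.2 m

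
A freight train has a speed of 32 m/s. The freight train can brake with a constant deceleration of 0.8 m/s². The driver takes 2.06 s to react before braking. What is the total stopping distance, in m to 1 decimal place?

Total stopping distance ≈ 705.9 m

Reaction distance = v·t_r = 32.0000 × 2.06 = 65.920 m.
Braking distance = v²/(2a) = 32.0000² / (2 × 0.800) = 1024.000 / 1.600 = 640.000 m.
Total = 65.920 + 640.000 = 705.920 m.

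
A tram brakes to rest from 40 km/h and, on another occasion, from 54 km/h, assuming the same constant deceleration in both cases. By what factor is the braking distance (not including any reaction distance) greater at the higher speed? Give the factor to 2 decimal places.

Factor ≈ 1.82

Braking distance d = v²/(2a), so with a fixed, d ∝ v².
Factor = (54/40)² = 1.3500² = 1.8225.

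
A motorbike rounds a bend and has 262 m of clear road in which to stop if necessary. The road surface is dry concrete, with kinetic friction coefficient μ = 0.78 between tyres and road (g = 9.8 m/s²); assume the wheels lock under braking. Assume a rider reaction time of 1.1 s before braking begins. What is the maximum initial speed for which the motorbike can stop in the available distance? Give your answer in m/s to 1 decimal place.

Maximum speed ≈ 55.4 m/s

a = μg = 0.78 × 9.8 = 7.644 m/s².
Stopping distance: v·t_r + v²/(2a) = 262 with t_r = 1.1 s and a = 7.644 m/s².
So v² + 16.817 v − 4005.46 = 0.
Positive root: v = −a·t_r + √((a·t_r)² + 2a·d) = −8.408 + √(70.694 + 4005.46) = 55.4368 m/s.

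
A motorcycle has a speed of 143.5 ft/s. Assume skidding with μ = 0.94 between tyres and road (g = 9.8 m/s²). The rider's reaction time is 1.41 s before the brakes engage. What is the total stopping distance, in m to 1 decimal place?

Total stopping distance ≈ 165.5 m

143.5 ft/s × 0.3048 = 43.7388 m/s.
a = μg = 0.94 × 9.8 = 9.212 m/s².
Reaction distance = v·t_r = 43.7388 × 1.41 = 61.672 m.
Braking distance = v²/(2a) = 43.7388² / (2 × 9.212) = 1913.083 / 18.424 = 103.836 m.
Total = 61.672 + 103.836 = 165.508 m.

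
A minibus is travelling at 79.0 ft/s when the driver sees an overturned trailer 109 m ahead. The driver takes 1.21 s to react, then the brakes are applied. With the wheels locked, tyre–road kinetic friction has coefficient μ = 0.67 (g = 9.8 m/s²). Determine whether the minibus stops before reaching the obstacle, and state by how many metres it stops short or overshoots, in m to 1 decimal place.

Yes — it stops 35.7 m short of the obstacle

79 ft/s × 0.3048 = 24.0792 m/s.
a = μg = 0.67 × 9.8 = 6.566 m/s².
Reaction distance = 24.0792 × 1.21 = 29.136 m.
Braking distance = v²/(2a) = 579.808 / 13.132 = 44.152 m.
Total stopping distance = 29.136 + 44.152 = 73.288 m, vs 109 m available — it stops with 109 − 73.288 = 35.712 m to spare.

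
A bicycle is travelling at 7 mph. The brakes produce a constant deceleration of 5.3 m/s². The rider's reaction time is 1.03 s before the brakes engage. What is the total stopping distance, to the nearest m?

Total stopping distance ≈ 4 m

7 mph × 0.44704 = 3.1293 m/s.
Reaction distance = v·t_r = 3.1293 × 1.03 = 3.223 m.
Braking distance = v²/(2a) = 3.1293² / (2 × 5.300) = 9.793 / 10.600 = 0.924 m.
Total = 3.223 + 0.924 = 4.147 m.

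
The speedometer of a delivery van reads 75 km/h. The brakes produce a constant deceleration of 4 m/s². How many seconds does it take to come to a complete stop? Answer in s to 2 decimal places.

75 km/h ÷ 3.6 = 20.8333 m/s.
Braking time = v/a = 20.8333 / 4.000 = 5.208 s.

Braking time ≈ 5.21 s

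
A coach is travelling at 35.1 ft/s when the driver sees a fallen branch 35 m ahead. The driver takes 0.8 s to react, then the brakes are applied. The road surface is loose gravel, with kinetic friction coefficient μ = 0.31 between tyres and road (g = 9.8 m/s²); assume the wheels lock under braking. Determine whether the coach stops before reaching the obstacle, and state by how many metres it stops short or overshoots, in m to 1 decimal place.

35.1 ft/s × 0.3048 = 10.6985 m/s.
a = μg = 0.31 × 9.8 = 3.038 m/s².
Reaction distance = 10.6985 × 0.8 = 8.559 m.
Braking distance = v²/(2a) = 114.458 / 6.076 = 18.838 m.
Total stopping distance = 8.559 + 18.838 = 27.397 m, vs 35 m available — it stops with 35 − 27.397 = 7.603 m to spare.

Yes — it stops 7.6 m short of the obstacle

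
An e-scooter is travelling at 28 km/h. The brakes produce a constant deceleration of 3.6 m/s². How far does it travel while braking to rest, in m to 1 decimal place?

Braking distance ≈ 8.4 m

28 km/h ÷ 3.6 = 7.7778 m/s.
Braking distance = v²/(2a) = 7.7778² / (2 × 3.600) = 60.494 / 7.200 = 8.402 m.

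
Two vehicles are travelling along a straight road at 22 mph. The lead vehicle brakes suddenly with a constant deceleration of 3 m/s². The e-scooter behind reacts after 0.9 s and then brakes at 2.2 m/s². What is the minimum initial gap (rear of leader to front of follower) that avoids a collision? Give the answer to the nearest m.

22 mph × 0.44704 = 9.8349 m/s.
Leader travels v²/(2a_L) = 96.725 / 6.000 = 16.121 m before stopping.
Follower covers v·t_r = 9.8349 × 0.9 = 8.851 m while reacting, then v²/(2a_F) = 96.725 / 4.400 = 21.983 m while braking, for a total of 8.851 + 21.983 = 30.834 m.
Since a_F ≤ a_L and the follower starts braking later, the follower is never slower than the leader, so the closest approach is when both have stopped.
Minimum gap = 30.834 − 16.121 = 14.713 m.

Minimum gap ≈ 15 m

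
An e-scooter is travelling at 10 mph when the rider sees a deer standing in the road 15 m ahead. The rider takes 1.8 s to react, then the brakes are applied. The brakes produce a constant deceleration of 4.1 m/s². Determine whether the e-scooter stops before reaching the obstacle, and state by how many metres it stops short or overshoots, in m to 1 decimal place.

10 mph × 0.44704 = 4.4704 m/s.
Reaction distance = 4.4704 × 1.8 = 8.047 m.
Braking distance = v²/(2a) = 19.984 / 8.200 = 2.437 m.
Total stopping distance = 8.047 + 2.437 = 10.484 m, vs 15 m available — it stops with 15 − 10.484 = 4.516 m to spare.

Yes — it stops 4.5 m short of the obstacle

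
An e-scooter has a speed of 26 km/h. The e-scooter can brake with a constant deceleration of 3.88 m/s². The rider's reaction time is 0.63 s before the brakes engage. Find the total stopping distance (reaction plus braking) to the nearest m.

26 km/h ÷ 3.6 = 7.2222 m/s.
Reaction distance = v·t_r = 7.2222 × 0.63 = 4.550 m.
Braking distance = v²/(2a) = 7.2222² / (2 × 3.880) = 52.160 / 7.760 = 6.722 m.
Total = 4.550 + 6.722 = 11.272 m.

Total stopping distance ≈ 11 m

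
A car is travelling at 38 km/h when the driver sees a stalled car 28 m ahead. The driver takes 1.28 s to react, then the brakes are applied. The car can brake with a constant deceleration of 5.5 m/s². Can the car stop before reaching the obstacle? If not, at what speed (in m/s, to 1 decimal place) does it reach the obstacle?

Yes — it stops about 4.4 m short of the obstacle, so it never reaches it

38 km/h ÷ 3.6 = 10.5556 m/s.
Reaction distance = 10.5556 × 1.28 = 13.511 m.
Braking distance = v²/(2a) = 111.421 / 11.000 = 10.129 m.
Total stopping distance = 13.511 + 10.129 = 23.640 m, vs 28 m available — it stops with 28 − 23.640 = 4.360 m to spare.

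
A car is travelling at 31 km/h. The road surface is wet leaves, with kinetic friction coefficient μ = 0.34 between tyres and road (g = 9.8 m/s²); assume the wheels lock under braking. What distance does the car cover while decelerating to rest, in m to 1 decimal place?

Braking distance ≈ 11.1 m

31 km/h ÷ 3.6 = 8.6111 m/s.
a = μg = 0.34 × 9.8 = 3.332 m/s².
Braking distance = v²/(2a) = 8.6111² / (2 × 3.332) = 74.151 / 6.664 = 11.127 m.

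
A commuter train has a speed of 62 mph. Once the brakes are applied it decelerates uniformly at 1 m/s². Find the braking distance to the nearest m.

Braking distance ≈ 384 m

62 mph × 0.44704 = 27.7165 m/s.
Braking distance = v²/(2a) = 27.7165² / (2 × 1.000) = 768.204 / 2.000 = 384.102 m.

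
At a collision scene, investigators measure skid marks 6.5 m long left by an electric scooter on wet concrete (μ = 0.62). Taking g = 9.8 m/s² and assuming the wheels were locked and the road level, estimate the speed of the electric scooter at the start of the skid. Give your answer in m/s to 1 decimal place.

Initial speed ≈ 8.9 m/s

Deceleration a = μg = 0.62 × 9.8 = 6.076 m/s².
v = √(2a·d) = √(2 × 6.076 × 6.5) = √78.988 = 8.8875 m/s.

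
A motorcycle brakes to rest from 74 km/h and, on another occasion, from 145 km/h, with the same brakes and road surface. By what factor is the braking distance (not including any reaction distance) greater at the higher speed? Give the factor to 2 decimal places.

Braking distance d = v²/(2a), so with a fixed, d ∝ v².
Factor = (145/74)² = 1.9595² = 3.8396.

Factor ≈ 3.84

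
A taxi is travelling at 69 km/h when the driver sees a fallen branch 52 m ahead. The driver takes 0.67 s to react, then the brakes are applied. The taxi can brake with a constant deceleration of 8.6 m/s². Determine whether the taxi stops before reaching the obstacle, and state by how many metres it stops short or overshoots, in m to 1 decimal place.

Yes — it stops 17.8 m short of the obstacle

69 km/h ÷ 3.6 = 19.1667 m/s.
Reaction distance = 19.1667 × 0.67 = 12.842 m.
Braking distance = v²/(2a) = 367.362 / 17.200 = 21.358 m.
Total stopping distance = 12.842 + 21.358 = 34.200 m, vs 52 m available — it stops with 52 − 34.200 = 17.800 m to spare.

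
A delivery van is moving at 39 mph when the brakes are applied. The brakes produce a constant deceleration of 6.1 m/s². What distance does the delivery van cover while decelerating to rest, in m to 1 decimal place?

Braking distance ≈ 24.9 m

39 mph × 0.44704 = 17.4346 m/s.
Braking distance = v²/(2a) = 17.4346² / (2 × 6.100) = 303.965 / 12.200 = 24.915 m.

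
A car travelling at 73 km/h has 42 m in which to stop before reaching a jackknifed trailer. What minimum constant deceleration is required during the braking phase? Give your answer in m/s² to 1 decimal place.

73 km/h ÷ 3.6 = 20.2778 m/s.
v² = 2a·d ⇒ a = v²/(2d) = 20.2778² / (2 × 42.000) = 411.189 / 84.000 = 4.8951 m/s².

Required deceleration ≈ 4.9 m/s²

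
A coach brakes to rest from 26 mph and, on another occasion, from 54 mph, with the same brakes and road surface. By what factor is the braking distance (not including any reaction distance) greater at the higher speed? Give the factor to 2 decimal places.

Braking distance d = v²/(2a), so with a fixed, d ∝ v².
Factor = (54/26)² = 2.0769² = 4.3135.

Factor ≈ 4.31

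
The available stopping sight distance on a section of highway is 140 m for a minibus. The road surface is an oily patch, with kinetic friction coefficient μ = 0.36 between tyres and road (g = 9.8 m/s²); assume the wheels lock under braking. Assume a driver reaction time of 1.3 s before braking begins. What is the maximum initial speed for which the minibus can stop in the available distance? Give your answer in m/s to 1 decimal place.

Maximum speed ≈ 27.2 m/s

a = μg = 0.36 × 9.8 = 3.528 m/s².
Stopping distance: v·t_r + v²/(2a) = 140 with t_r = 1.3 s and a = 3.528 m/s².
So v² + 9.173 v − 987.84 = 0.
Positive root: v = −a·t_r + √((a·t_r)² + 2a·d) = −4.586 + √(21.031 + 987.84) = 27.1767 m/s.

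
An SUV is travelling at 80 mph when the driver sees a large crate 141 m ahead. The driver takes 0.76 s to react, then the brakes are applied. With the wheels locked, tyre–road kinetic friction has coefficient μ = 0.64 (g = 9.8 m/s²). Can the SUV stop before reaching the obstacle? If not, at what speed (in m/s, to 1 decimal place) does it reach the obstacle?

80 mph × 0.44704 = 35.7632 m/s.
a = μg = 0.64 × 9.8 = 6.272 m/s².
Reaction distance = 35.7632 × 0.76 = 27.180 m.
Braking distance = v²/(2a) = 1279.006 / 12.544 = 101.962 m.
Total stopping distance = 27.180 + 101.962 = 129.142 m, vs 141 m available — it stops with 141 − 129.142 = 11.858 m to spare.

Yes — it stops about 11.9 m short of the obstacle, so it never reaches it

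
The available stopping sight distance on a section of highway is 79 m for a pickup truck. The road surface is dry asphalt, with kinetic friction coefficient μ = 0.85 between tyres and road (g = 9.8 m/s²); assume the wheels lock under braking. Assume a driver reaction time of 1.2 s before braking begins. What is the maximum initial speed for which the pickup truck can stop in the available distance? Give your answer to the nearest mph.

Maximum speed ≈ 62 mph

a = μg = 0.85 × 9.8 = 8.330 m/s².
Stopping distance: v·t_r + v²/(2a) = 79 with t_r = 1.2 s and a = 8.330 m/s².
So v² + 19.992 v − 1316.14 = 0.
Positive root: v = −a·t_r + √((a·t_r)² + 2a·d) = −9.996 + √(99.920 + 1316.14) = 27.6346 m/s.
27.6346 m/s ÷ 0.44704 = 61.817 mph.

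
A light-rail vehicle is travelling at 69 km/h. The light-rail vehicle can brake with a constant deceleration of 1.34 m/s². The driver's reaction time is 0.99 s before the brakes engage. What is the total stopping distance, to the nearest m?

69 km/h ÷ 3.6 = 19.1667 m/s.
Reaction distance = v·t_r = 19.1667 × 0.99 = 18.975 m.
Braking distance = v²/(2a) = 19.1667² / (2 × 1.340) = 367.362 / 2.680 = 137.075 m.
Total = 18.975 + 137.075 = 156.050 m.

Total stopping distance ≈ 156 m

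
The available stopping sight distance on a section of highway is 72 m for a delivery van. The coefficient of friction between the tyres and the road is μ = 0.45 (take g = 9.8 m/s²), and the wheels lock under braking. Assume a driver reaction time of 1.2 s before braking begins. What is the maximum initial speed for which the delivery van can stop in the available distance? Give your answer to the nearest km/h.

a = μg = 0.45 × 9.8 = 4.410 m/s².
Stopping distance: v·t_r + v²/(2a) = 72 with t_r = 1.2 s and a = 4.410 m/s².
So v² + 10.584 v − 635.04 = 0.
Positive root: v = −a·t_r + √((a·t_r)² + 2a·d) = −5.292 + √(28.005 + 635.04) = 20.4577 m/s.
20.4577 m/s × 3.6 = 73.648 km/h.

Maximum speed ≈ 74 km/h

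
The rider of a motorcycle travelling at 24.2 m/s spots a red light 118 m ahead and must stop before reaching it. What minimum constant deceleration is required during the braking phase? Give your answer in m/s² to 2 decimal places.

v² = 2a·d ⇒ a = v²/(2d) = 24.2000² / (2 × 118.000) = 585.640 / 236.000 = 2.4815 m/s².

Required deceleration ≈ 2.48 m/s²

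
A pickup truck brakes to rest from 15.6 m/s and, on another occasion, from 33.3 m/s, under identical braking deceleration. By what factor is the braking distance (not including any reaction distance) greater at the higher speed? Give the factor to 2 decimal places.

Factor ≈ 4.56

Braking distance d = v²/(2a), so with a fixed, d ∝ v².
Factor = (33.3/15.6)² = 2.1346² = 4.5565.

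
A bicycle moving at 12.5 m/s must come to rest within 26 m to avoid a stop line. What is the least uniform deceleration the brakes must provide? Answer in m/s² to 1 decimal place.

v² = 2a·d ⇒ a = v²/(2d) = 12.5000² / (2 × 26.000) = 156.250 / 52.000 = 3.0048 m/s².

Required deceleration ≈ 3.0 m/s²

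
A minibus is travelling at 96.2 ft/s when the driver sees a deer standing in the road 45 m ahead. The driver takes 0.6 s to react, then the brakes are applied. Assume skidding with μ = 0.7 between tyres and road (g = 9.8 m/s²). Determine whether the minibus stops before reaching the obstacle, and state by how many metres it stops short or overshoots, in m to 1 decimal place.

No — it overshoots by 35.3 m

96.2 ft/s × 0.3048 = 29.3218 m/s.
a = μg = 0.7 × 9.8 = 6.860 m/s².
Reaction distance = 29.3218 × 0.6 = 17.593 m.
Braking distance = v²/(2a) = 859.768 / 13.720 = 62.665 m.
Total stopping distance = 17.593 + 62.665 = 80.258 m, vs 45 m available — it cannot stop in time and overshoots by 80.258 − 45 = 35.258 m.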